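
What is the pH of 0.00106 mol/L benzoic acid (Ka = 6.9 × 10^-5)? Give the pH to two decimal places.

C6H5COOH ⇌ C6H5COO- + H+
Ka = [H+]²/(0.00106 − [H+]) = 6.9 × 10^-5
Here C₀/Ka ≈ 15.4, so the small-[H+] approximation fails. Use the quadratic:
[H+] = (−Ka + √(Ka² + 4·Ka·C₀))/2 = 2.38 × 10^-4 M
pH = −log[H+] = −log(2.38 × 10^-4) = 3.62

pH = 3.62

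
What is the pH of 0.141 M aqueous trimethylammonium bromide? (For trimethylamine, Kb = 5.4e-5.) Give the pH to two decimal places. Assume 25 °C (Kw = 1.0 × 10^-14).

(CH3)3NH+ is the conjugate acid of the weak base (CH3)3N.
Ka = Kw/Kb = 1.0×10^-14 / 5.4 × 10^-5 = 1.85 × 10^-10
From the ICE table, Ka = x²/(0.141 − x) = 1.85 × 10^-10.
Neglecting x in the denominator: x = √(1.85 × 10^-10 × 0.141) = 5.11 × 10^-6 M
pH = −log[H+] = −log(5.11 × 10^-6) = 5.29

pH = 5.29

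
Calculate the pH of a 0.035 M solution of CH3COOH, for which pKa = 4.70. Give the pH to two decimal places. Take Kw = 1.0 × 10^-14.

pH = 3.08

CH3COOH ⇌ CH3COO- + H+
Ka = 10^(−4.70) = 2.00 × 10^-5
From the ICE table, Ka = x²/(0.035 − x) = 2.00 × 10^-5.
Since Ka ≪ C₀, x ≈ √(Ka·C₀) = 8.37 × 10^-4 M.
Check: 2.4% ionized — well under 5%, approximation valid.
pH = −log[H+] = −log(8.37 × 10^-4) = 3.08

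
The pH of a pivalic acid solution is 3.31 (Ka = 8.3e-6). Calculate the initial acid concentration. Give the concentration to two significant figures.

[H+] = 10^(-3.31) = 4.90 × 10^-4 M = x
Ka = x²/(C₀ − x) ⇒ C₀ = x + x²/Ka
C₀ = 4.90 × 10^-4 + (4.90 × 10^-4)²/(8.3 × 10^-6) = 2.94 × 10^-2 M

C₀ = 2.9 × 10^-2 M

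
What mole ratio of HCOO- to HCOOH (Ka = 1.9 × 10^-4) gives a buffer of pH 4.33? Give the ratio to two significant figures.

ratio = 4.1

pKa = -log(1.9 × 10^-4) = 3.721
pH = pKa + log(r) ⇒ log(r) = 4.33 − 3.721 = +0.609
r = [HCOO-]/[HCOOH] = 10^(+0.609) = 4.06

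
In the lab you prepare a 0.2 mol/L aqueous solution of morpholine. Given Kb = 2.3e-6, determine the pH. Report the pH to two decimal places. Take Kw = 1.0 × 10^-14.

pH = 10.83

C4H8ONH + H2O ⇌ C4H8ONH2+ + OH-
Kb = [OH-]²/(0.2 − [OH-]) = 2.3 × 10^-6
Assume [OH-] ≪ 0.2: [OH-] ≈ √(2.3 × 10^-6 × 0.2) = 6.78 × 10^-4 M
pOH = 3.17, so pH = 14.00 − pOH = 10.83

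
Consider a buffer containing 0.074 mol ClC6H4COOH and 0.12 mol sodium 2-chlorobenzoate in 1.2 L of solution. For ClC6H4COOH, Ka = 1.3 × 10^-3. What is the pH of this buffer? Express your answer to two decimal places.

pH = 3.10

pKa = −log(1.3 × 10^-3) = 2.886
Using pH = pKa + log([base]/[acid]) with [base]/[acid] = 0.12/0.074:
pH = 2.886 + (+0.210) = 3.10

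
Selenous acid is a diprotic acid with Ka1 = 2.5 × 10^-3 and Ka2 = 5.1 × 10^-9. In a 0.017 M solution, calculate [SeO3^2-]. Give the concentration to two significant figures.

First ionization gives [H+] ≈ [HSeO3-] = 5.39 × 10^-3 M.
Second step: Ka2 = [H+][SeO3^2-]/[HSeO3-] ≈ [SeO3^2-] (since [H+] ≈ [HSeO3-]).
So [SeO3^2-] ≈ Ka2.

5.1 × 10^-9 M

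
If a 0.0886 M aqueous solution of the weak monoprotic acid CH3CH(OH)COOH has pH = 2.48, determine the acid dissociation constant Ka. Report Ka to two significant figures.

Ka = 1.3 × 10^-4

[H+] = 10^(-2.48) = 3.31 × 10^-3 M
At equilibrium [HA] = 0.0886 − 3.31 × 10^-3 = 8.53 × 10^-2 M
Ka = [H+][A-]/[HA] = (3.31 × 10^-3)² / 8.53 × 10^-2 = 1.3 × 10^-4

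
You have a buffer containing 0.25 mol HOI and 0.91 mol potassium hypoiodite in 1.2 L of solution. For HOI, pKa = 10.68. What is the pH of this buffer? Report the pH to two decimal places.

Henderson–Hasselbalch: pH = pKa + log([OI-]/[HOI]) = 10.68 + log(0.91/0.25)
pH = 10.68 + (+0.561) = 11.24

pH = 11.24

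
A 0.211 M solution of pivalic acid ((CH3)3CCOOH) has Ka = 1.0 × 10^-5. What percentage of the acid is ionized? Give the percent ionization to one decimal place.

(CH3)3CCOOH ⇌ (CH3)3CCOO- + H+; let x = [H+] at equilibrium.
x ≈ √(Ka·C₀) = √(1.0 × 10^-5 × 0.211) = 1.45 × 10^-3 M
% ionization = x/C₀ × 100% = 1.45 × 10^-3/0.211 × 100% = 0.7%

0.7%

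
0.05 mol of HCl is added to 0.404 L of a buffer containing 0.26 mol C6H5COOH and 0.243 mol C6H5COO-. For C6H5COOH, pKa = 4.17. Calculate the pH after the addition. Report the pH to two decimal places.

pH = 3.96

Added H+ converts C6H5COO- to C6H5COOH: C6H5COOH → 0.31 mol, C6H5COO- → 0.193 mol.
Henderson–Hasselbalch with mole ratio 0.193/0.31: pH = 4.17 + (-0.206)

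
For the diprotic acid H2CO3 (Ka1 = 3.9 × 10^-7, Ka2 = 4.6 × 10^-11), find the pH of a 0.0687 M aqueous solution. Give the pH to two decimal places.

Ka1 ≫ Ka2, so treat the first dissociation as the only significant source of H+.
Ka1 = x²/(0.0687 − x) = 3.9 × 10^-7
x ≈ √(3.9 × 10^-7 × 0.0687) = 1.64 × 10^-4 M
pH = −log(1.64 × 10^-4) = 3.79

pH = 3.79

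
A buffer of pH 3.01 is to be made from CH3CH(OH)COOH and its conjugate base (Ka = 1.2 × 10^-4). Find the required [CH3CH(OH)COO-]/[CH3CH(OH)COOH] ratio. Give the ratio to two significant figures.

ratio = 0.12

pKa = -log(1.2 × 10^-4) = 3.921
pH = pKa + log(r) ⇒ log(r) = 3.01 − 3.921 = -0.911
r = [CH3CH(OH)COO-]/[CH3CH(OH)COOH] = 10^(-0.911) = 0.123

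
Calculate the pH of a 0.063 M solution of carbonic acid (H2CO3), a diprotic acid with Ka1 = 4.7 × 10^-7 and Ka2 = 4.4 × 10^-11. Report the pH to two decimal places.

pH = 3.76

Ka1 ≫ Ka2, so treat the first dissociation as the only significant source of H+.
Ka1 = x²/(0.063 − x) = 4.7 × 10^-7
x ≈ √(4.7 × 10^-7 × 0.063) = 1.72 × 10^-4 M
pH = −log(1.72 × 10^-4) = 3.76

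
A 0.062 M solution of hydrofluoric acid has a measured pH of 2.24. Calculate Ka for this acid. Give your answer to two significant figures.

[H+] = 10^(-2.24) = 5.75 × 10^-3 M
At equilibrium [HA] = 0.062 − 5.75 × 10^-3 = 5.63 × 10^-2 M
Ka = [H+][A-]/[HA] = (5.75 × 10^-3)² / 5.63 × 10^-2 = 5.9 × 10^-4

Ka = 5.9 × 10^-4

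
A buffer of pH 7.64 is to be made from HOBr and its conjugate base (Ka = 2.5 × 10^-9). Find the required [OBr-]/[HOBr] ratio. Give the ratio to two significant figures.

pKa = -log(2.5 × 10^-9) = 8.602
pH = pKa + log(r) ⇒ log(r) = 7.64 − 8.602 = -0.962
r = [OBr-]/[HOBr] = 10^(-0.962) = 0.109

ratio = 0.11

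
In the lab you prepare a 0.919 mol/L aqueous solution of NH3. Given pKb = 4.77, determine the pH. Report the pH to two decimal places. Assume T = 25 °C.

NH3 + H2O ⇌ NH4+ + OH-
Kb = 10^(−4.77) = 1.70 × 10^-5
From the ICE table, Kb = x²/(0.919 − x) = 1.70 × 10^-5.
Since Kb ≪ C₀, x ≈ √(Kb·C₀) = 3.95 × 10^-3 M.
Check: 0.43% ionized — well under 5%, approximation valid.
pOH = −log(3.95 × 10^-3) = 2.40; pH = 14.00 − 2.40 = 11.60

pH = 11.60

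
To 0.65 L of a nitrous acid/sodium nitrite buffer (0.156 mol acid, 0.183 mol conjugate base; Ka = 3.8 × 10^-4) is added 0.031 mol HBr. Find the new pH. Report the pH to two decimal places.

pH = 3.33

Added H+ converts NO2- to HNO2: HNO2 → 0.187 mol, NO2- → 0.152 mol.
pKa = −log(3.8 × 10^-4) = 3.420
pH = pKa + log([A⁻]/[HA]) = 3.420 + log(0.152/0.187) = 3.420 -0.090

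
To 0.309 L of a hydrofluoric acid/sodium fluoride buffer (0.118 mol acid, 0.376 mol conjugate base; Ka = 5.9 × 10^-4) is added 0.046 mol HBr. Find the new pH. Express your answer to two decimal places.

Added H+ converts F- to HF: HF → 0.164 mol, F- → 0.33 mol.
pKa = −log(5.9 × 10^-4) = 3.229
Henderson–Hasselbalch with mole ratio 0.33/0.164: pH = 3.229 + (+0.304)

pH = 3.53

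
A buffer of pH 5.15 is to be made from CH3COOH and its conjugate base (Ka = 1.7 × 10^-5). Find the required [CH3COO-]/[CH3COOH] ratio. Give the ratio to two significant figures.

ratio = 2.4

pKa = -log(1.7 × 10^-5) = 4.770
pH = pKa + log(r) ⇒ log(r) = 5.15 − 4.770 = +0.380
r = [CH3COO-]/[CH3COOH] = 10^(+0.380) = 2.4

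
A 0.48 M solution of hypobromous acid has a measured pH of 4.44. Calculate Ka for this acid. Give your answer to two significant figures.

[H+] = 10^(-4.44) = 3.63 × 10^-5 M
At equilibrium [HA] = 0.48 − 3.63 × 10^-5 = 4.80 × 10^-1 M
Ka = [H+][A-]/[HA] = (3.63 × 10^-5)² / 4.80 × 10^-1 = 2.7 × 10^-9

Ka = 2.7 × 10^-9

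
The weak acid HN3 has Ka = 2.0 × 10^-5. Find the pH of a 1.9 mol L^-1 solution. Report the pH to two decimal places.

HN3 ⇌ N3- + H+
From the ICE table, Ka = [H+]²/(1.9 − [H+]) = 2.0 × 10^-5.
Assume [H+] ≪ 1.9: [H+] ≈ √(2.0 × 10^-5 × 1.9) = 6.16 × 10^-3 M
Check: 0.32% ionized — well under 5%, approximation valid.
pH = −log[H+] = −log(6.16 × 10^-3) = 2.21

pH = 2.21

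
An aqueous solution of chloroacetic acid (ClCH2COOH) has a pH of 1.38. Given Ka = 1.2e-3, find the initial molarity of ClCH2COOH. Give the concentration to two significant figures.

[H+] = 10^(-1.38) = 4.17 × 10^-2 M = x
Ka = x²/(C₀ − x) ⇒ C₀ = x + x²/Ka
C₀ = 4.17 × 10^-2 + (4.17 × 10^-2)²/(1.2 × 10^-3) = 1.49 M

C₀ = 1.5 M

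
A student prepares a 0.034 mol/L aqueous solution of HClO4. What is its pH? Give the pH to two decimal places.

pH = 1.47

HClO4 is a strong acid and dissociates completely, so [H+] = 0.034 M.
pH = -log(0.034) = 1.47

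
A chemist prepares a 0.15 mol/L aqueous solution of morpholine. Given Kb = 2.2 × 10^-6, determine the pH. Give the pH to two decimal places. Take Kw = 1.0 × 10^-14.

pH = 10.76

C4H8ONH + H2O ⇌ C4H8ONH2+ + OH-
From the ICE table, Kb = [OH-]²/(0.15 − [OH-]) = 2.2 × 10^-6.
Assume [OH-] ≪ 0.15: [OH-] ≈ √(2.2 × 10^-6 × 0.15) = 5.74 × 10^-4 M
([OH-]/C₀ = 0.38% < 5%, so the approximation holds.)
pOH = 3.24, so pH = 14.00 − pOH = 10.76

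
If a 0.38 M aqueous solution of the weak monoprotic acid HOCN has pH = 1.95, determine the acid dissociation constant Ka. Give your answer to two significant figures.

[H+] = 10^(-1.95) = 1.12 × 10^-2 M
At equilibrium [HA] = 0.38 − 1.12 × 10^-2 = 3.69 × 10^-1 M
Ka = [H+][A-]/[HA] = (1.12 × 10^-2)² / 3.69 × 10^-1 = 3.4 × 10^-4

Ka = 3.4 × 10^-4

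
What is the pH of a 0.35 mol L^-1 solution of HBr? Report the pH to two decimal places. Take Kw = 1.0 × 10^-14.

pH = 0.46

HBr is a strong acid and dissociates completely, so [H+] = 0.35 M.
pH = -log(0.35) = 0.46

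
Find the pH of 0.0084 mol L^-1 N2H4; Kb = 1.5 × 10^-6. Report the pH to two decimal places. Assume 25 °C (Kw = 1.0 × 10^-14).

N2H4 + H2O ⇌ N2H5+ + OH-
From the ICE table, Kb = [OH-]²/(0.0084 − [OH-]) = 1.5 × 10^-6.
Neglecting [OH-] in the denominator: [OH-] = √(1.5 × 10^-6 × 0.0084) = 1.12 × 10^-4 M
([OH-]/C₀ = 1.3% < 5%, so the approximation holds.)
pOH = −log(1.12 × 10^-4) = 3.95; pH = 14.00 − 3.95 = 10.05

pH = 10.05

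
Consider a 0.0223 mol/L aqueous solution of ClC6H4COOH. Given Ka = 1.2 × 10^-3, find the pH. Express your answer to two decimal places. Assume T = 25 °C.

ClC6H4COOH ⇌ ClC6H4COO- + H+
Ka = x²/(0.0223 − x) = 1.2 × 10^-3
x is not negligible relative to C₀; solve x² + 0.0012·x − 2.68e-05 = 0.
x = [−0.0012 + √(0.0012² + 0.000107)]/2 = 4.61 × 10^-3 M
pH = −log(4.61 × 10^-3) = 2.34

pH = 2.34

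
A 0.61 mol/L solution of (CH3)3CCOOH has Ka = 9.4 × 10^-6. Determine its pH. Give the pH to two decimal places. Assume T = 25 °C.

pH = 2.62

(CH3)3CCOOH ⇌ (CH3)3CCOO- + H+
From the ICE table, Ka = x²/(0.61 − x) = 9.4 × 10^-6.
Neglecting x in the denominator: x = √(9.4 × 10^-6 × 0.61) = 2.39 × 10^-3 M
(x/C₀ = 0.39% < 5%, so the approximation holds.)
pH = −log(2.39 × 10^-3) = 2.62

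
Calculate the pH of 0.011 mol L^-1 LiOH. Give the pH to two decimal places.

pH = 12.04

LiOH is a strong base; [OH-] = 0.011 M.
pOH = -log(0.011) = 1.96
pH = 14.00 - 1.96 = 12.04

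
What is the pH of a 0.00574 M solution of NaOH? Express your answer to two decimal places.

NaOH is a strong base; [OH-] = 0.00574 M.
pOH = -log(0.00574) = 2.24
pH = 14.00 - 2.24 = 11.76

pH = 11.76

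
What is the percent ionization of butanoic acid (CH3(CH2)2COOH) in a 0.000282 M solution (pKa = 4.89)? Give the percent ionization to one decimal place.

19.2%

CH3(CH2)2COOH ⇌ CH3(CH2)2COO- + H+; let x = [H+] at equilibrium.
Ka = 10^(−4.89) = 1.29 × 10^-5
Ka = x²/(C₀ − x); solving the quadratic gives x = 5.42 × 10^-5 M.
% ionization = x/C₀ × 100% = 5.42 × 10^-5/0.000282 × 100% = 19.2%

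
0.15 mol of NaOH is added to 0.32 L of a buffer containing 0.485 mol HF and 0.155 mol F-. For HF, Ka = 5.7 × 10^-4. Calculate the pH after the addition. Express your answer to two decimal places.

pH = 3.20

OH- converts HF to F-: HF → 0.335 mol, F- → 0.305 mol.
pKa = −log(5.7 × 10^-4) = 3.244
Henderson–Hasselbalch with mole ratio 0.305/0.335: pH = 3.244 + (-0.041)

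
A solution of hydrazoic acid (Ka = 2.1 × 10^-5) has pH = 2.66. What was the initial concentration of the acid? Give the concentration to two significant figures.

[H+] = 10^(-2.66) = 2.19 × 10^-3 M = x
Ka = x²/(C₀ − x) ⇒ C₀ = x + x²/Ka
C₀ = 2.19 × 10^-3 + (2.19 × 10^-3)²/(2.1 × 10^-5) = 2.31 × 10^-1 M

C₀ = 2.3 × 10^-1 M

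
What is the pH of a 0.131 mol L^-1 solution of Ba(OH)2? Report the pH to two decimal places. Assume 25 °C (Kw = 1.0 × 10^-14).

Ba(OH)2 is a strong base (each formula unit releases 2 OH-); [OH-] = 0.262 M.
pOH = -log(0.262) = 0.58
pH = 14.00 - 0.58 = 13.42

pH = 13.42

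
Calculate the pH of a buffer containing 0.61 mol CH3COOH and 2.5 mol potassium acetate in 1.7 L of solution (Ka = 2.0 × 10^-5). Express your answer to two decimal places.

pH = 5.31

pKa = −log(2.0 × 10^-5) = 4.699
Henderson–Hasselbalch: pH = pKa + log([CH3COO-]/[CH3COOH]) = 4.699 + log(2.5/0.61)
pH = 4.699 + (+0.613) = 5.31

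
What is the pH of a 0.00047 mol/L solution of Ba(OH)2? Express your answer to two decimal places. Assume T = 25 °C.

Ba(OH)2 is a strong base (each formula unit releases 2 OH-); [OH-] = 0.00094 M.
pOH = -log(0.00094) = 3.03
pH = 14.00 - 3.03 = 10.97

pH = 10.97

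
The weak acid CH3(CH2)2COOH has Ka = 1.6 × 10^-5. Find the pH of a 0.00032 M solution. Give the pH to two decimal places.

CH3(CH2)2COOH ⇌ CH3(CH2)2COO- + H+
Ka = x²/(0.00032 − x) = 1.6 × 10^-5
The 5% rule fails; solving x² + Ka·x − Ka·C₀ = 0 exactly:
x = [−1.6e-05 + √(1.6e-05² + 2.05e-08)]/2 = 6.40 × 10^-5 M
pH = −log[H+] = −log(6.40 × 10^-5) = 4.19

pH = 4.19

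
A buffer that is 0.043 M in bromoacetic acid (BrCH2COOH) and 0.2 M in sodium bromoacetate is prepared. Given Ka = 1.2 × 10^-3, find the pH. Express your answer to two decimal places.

pH = 3.59

pKa = −log(1.2 × 10^-3) = 2.921
Using pH = pKa + log([base]/[acid]) with [base]/[acid] = 0.2/0.043:
pH = 2.921 + (+0.668) = 3.59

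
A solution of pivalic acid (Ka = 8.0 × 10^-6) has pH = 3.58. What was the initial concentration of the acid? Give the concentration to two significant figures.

C₀ = 8.9 × 10^-3 M

[H+] = 10^(-3.58) = 2.63 × 10^-4 M = x
Ka = x²/(C₀ − x) ⇒ C₀ = x + x²/Ka
C₀ = 2.63 × 10^-4 + (2.63 × 10^-4)²/(8.0 × 10^-6) = 8.91 × 10^-3 M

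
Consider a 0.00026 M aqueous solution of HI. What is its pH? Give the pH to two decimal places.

HI is a strong acid and dissociates completely, so [H+] = 0.00026 M.
pH = -log(0.00026) = 3.59

pH = 3.59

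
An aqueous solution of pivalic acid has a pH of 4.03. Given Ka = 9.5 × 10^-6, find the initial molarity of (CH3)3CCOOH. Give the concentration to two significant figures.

C₀ = 1.0 × 10^-3 M

[H+] = 10^(-4.03) = 9.33 × 10^-5 M = x
Ka = x²/(C₀ − x) ⇒ C₀ = x + x²/Ka
C₀ = 9.33 × 10^-5 + (9.33 × 10^-5)²/(9.5 × 10^-6) = 1.01 × 10^-3 M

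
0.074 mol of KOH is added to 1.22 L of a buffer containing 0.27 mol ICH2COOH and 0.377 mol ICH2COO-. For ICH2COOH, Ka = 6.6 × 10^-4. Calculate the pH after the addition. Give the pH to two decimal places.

pH = 3.54

After neutralization: n(ICH2COOH) = 0.196 mol, n(ICH2COO-) = 0.451 mol.
pKa = −log(6.6 × 10^-4) = 3.180
Henderson–Hasselbalch with mole ratio 0.451/0.196: pH = 3.180 + (+0.362)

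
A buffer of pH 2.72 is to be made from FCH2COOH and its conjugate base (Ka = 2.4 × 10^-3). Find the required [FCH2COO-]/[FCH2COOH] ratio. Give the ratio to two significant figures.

pKa = -log(2.4 × 10^-3) = 2.620
pH = pKa + log(r) ⇒ log(r) = 2.72 − 2.620 = +0.100
r = [FCH2COO-]/[FCH2COOH] = 10^(+0.100) = 1.26

ratio = 1.3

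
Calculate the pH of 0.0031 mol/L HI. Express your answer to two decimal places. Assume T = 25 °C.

pH = 2.51

HI is a strong acid and dissociates completely, so [H+] = 0.0031 M.
pH = -log(0.0031) = 2.51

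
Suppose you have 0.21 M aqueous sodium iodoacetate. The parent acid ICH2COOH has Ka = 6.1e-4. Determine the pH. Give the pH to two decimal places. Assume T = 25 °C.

pH = 8.27

ICH2COO- is the conjugate base of the weak acid ICH2COOH.
Kb = Kw/Ka = 1.0×10^-14 / 6.1 × 10^-4 = 1.64 × 10^-11
Let x = [OH-] at equilibrium. Kb = x²/(0.21 − x).
Neglecting x in the denominator: x = √(1.64 × 10^-11 × 0.21) = 1.86 × 10^-6 M
Check: 0.00088% ionized — well under 5%, approximation valid.
pOH = −log(1.86 × 10^-6) = 5.73; pH = 14.00 − 5.73 = 8.27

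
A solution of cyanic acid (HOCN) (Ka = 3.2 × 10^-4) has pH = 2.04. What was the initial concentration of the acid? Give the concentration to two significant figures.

[H+] = 10^(-2.04) = 9.12 × 10^-3 M = x
Ka = x²/(C₀ − x) ⇒ C₀ = x + x²/Ka
C₀ = 9.12 × 10^-3 + (9.12 × 10^-3)²/(3.2 × 10^-4) = 2.69 × 10^-1 M

C₀ = 2.7 × 10^-1 M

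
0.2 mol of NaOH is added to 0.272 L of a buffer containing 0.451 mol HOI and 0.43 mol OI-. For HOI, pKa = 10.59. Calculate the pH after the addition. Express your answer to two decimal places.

pH = 10.99

After neutralization: n(HOI) = 0.251 mol, n(OI-) = 0.63 mol.
pH = pKa + log(n_OI-/n_HOI) = 10.59 + log(0.63/0.251) = 10.59 + (+0.400)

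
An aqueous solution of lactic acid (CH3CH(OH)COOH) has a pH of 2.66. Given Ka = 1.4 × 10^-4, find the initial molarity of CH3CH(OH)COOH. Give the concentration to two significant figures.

[H+] = 10^(-2.66) = 2.19 × 10^-3 M = x
Ka = x²/(C₀ − x) ⇒ C₀ = x + x²/Ka
C₀ = 2.19 × 10^-3 + (2.19 × 10^-3)²/(1.4 × 10^-4) = 3.64 × 10^-2 M

C₀ = 3.6 × 10^-2 M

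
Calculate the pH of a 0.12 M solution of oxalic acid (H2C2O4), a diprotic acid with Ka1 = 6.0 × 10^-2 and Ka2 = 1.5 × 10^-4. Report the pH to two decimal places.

Ka1 ≫ Ka2, so treat the first dissociation as the only significant source of H+.
Ka1 = x²/(0.12 − x) = 6.0 × 10^-2
Solving the quadratic: x = (−Ka1 + √(Ka1² + 4·Ka1·C₀))/2 = 6.00 × 10^-2 M
pH = −log(6.00 × 10^-2) = 1.22

pH = 1.22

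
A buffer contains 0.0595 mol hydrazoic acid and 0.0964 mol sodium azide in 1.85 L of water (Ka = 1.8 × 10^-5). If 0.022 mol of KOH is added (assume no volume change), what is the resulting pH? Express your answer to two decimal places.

OH- converts HN3 to N3-: HN3 → 0.0375 mol, N3- → 0.118 mol.
pKa = −log(1.8 × 10^-5) = 4.745
Henderson–Hasselbalch with mole ratio 0.118/0.0375: pH = 4.745 + (+0.498)

pH = 5.24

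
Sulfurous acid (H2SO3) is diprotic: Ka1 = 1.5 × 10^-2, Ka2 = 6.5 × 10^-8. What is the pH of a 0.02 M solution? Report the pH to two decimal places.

pH = 1.94

Ka1 ≫ Ka2, so treat the first dissociation as the only significant source of H+.
Ka1 = x²/(0.02 − x) = 1.5 × 10^-2
Solving the quadratic: x = (−Ka1 + √(Ka1² + 4·Ka1·C₀))/2 = 1.14 × 10^-2 M
pH = −log(1.14 × 10^-2) = 1.94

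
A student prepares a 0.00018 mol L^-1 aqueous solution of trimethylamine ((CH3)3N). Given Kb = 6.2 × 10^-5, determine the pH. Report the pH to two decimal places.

(CH3)3N + H2O ⇌ (CH3)3NH+ + OH-
From the ICE table, Kb = [OH-]²/(0.00018 − [OH-]) = 6.2 × 10^-5.
Here C₀/Kb ≈ 2.9, so the small-[OH-] approximation fails. Use the quadratic:
[OH-] = (−Kb + √(Kb² + 4·Kb·C₀))/2 = 7.91 × 10^-5 M
pOH = 4.10, so pH = 14.00 − pOH = 9.90

pH = 9.90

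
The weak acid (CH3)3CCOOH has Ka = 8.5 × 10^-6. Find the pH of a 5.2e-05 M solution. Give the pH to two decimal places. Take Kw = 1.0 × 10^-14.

pH = 4.76

(CH3)3CCOOH ⇌ (CH3)3CCOO- + H+
From the ICE table, Ka = [H+]²/(5.2e-05 − [H+]) = 8.5 × 10^-6.
The 5% rule fails; solving [H+]² + Ka·[H+] − Ka·C₀ = 0 exactly:
[H+] = [−8.5e-06 + √(8.5e-06² + 1.77e-09)]/2 = 1.72 × 10^-5 M
pH = −log(1.72 × 10^-5) = 4.76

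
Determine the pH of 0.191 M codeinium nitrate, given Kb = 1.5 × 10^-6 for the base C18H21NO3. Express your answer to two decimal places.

pH = 4.45

C18H22NO3+ is the conjugate acid of the weak base C18H21NO3.
Ka = Kw/Kb = 1.0×10^-14 / 1.5 × 10^-6 = 6.67 × 10^-9
Let x = [H+] at equilibrium. Ka = x²/(0.191 − x).
Neglecting x in the denominator: x = √(6.67 × 10^-9 × 0.191) = 3.57 × 10^-5 M
pH = −log[H+] = −log(3.57 × 10^-5) = 4.45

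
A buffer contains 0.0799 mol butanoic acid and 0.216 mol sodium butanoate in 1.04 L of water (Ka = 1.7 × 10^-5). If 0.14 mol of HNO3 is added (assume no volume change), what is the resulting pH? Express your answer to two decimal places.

pH = 4.31

After neutralization: n(CH3(CH2)2COOH) = 0.22 mol, n(CH3(CH2)2COO-) = 0.076 mol.
pKa = −log(1.7 × 10^-5) = 4.770
pH = pKa + log(n_CH3(CH2)2COO-/n_CH3(CH2)2COOH) = 4.770 + log(0.076/0.22) = 4.770 + (-0.462)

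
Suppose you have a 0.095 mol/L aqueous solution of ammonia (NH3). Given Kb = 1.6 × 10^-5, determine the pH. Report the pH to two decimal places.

NH3 + H2O ⇌ NH4+ + OH-
From the ICE table, Kb = [OH-]²/(0.095 − [OH-]) = 1.6 × 10^-5.
Neglecting [OH-] in the denominator: [OH-] = √(1.6 × 10^-5 × 0.095) = 1.23 × 10^-3 M
pOH = −log(1.23 × 10^-3) = 2.91; pH = 14.00 − 2.91 = 11.09

pH = 11.09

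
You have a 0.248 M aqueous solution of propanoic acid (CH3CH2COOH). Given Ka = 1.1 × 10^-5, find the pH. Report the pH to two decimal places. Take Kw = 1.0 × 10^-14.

CH3CH2COOH ⇌ CH3CH2COO- + H+
Ka = [H+]²/(0.248 − [H+]) = 1.1 × 10^-5
Neglecting [H+] in the denominator: [H+] = √(1.1 × 10^-5 × 0.248) = 1.65 × 10^-3 M
([H+]/C₀ = 0.67% < 5%, so the approximation holds.)
pH = −log[H+] = −log(1.65 × 10^-3) = 2.78

pH = 2.78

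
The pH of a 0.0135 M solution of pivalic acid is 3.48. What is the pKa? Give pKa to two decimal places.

pKa = 5.08

[H+] = 10^(-3.48) = 3.31 × 10^-4 M
At equilibrium [HA] = 0.0135 − 3.31 × 10^-4 = 1.32 × 10^-2 M
Ka = [H+][A-]/[HA] = (3.31 × 10^-4)² / 1.32 × 10^-2 = 8.30 × 10^-6
pKa = -log(8.30 × 10^-6) = 5.08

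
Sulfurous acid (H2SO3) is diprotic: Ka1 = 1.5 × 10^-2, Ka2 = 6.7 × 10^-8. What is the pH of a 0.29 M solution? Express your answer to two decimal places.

pH = 1.23

Ka1 ≫ Ka2, so treat the first dissociation as the only significant source of H+.
Ka1 = x²/(0.29 − x) = 1.5 × 10^-2
Solving the quadratic: x = (−Ka1 + √(Ka1² + 4·Ka1·C₀))/2 = 5.89 × 10^-2 M
pH = −log(5.89 × 10^-2) = 1.23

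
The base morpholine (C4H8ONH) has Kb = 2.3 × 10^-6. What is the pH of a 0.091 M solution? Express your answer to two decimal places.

pH = 10.66

C4H8ONH + H2O ⇌ C4H8ONH2+ + OH-
Let x = [OH-] at equilibrium. Kb = x²/(0.091 − x).
Since Kb ≪ C₀, x ≈ √(Kb·C₀) = 4.57 × 10^-4 M.
pOH = 3.34, so pH = 14.00 − pOH = 10.66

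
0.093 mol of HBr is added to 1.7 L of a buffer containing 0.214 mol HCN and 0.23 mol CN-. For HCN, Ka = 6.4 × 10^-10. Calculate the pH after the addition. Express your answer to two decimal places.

Added H+ converts CN- to HCN: HCN → 0.307 mol, CN- → 0.137 mol.
pKa = −log(6.4 × 10^-10) = 9.194
pH = pKa + log(n_CN-/n_HCN) = 9.194 + log(0.137/0.307) = 9.194 + (-0.350)

pH = 8.84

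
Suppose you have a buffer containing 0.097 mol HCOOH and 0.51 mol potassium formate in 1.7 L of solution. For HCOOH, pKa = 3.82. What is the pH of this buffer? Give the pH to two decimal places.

pH = 4.54

Henderson–Hasselbalch: pH = pKa + log([HCOO-]/[HCOOH]) = 3.82 + log(0.51/0.097)
pH = 3.82 + (+0.721) = 4.54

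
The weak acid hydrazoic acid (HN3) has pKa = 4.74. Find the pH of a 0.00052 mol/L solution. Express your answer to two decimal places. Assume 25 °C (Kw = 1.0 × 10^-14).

pH = 4.05

HN3 ⇌ N3- + H+
Ka = 10^(−4.74) = 1.82 × 10^-5
From the ICE table, Ka = [H+]²/(0.00052 − [H+]) = 1.82 × 10^-5.
The 5% rule fails; solving [H+]² + Ka·[H+] − Ka·C₀ = 0 exactly:
[H+] = (−Ka + √(Ka² + 4·Ka·C₀))/2 = 8.86 × 10^-5 M
pH = −log(8.86 × 10^-5) = 4.05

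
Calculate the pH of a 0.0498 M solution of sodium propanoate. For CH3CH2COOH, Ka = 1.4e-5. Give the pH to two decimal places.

pH = 8.78

CH3CH2COO- is the conjugate base of the weak acid CH3CH2COOH.
Kb = Kw/Ka = 1.0×10^-14 / 1.4 × 10^-5 = 7.14 × 10^-10
From the ICE table, Kb = [OH-]²/(0.0498 − [OH-]) = 7.14 × 10^-10.
Neglecting [OH-] in the denominator: [OH-] = √(7.14 × 10^-10 × 0.0498) = 5.96 × 10^-6 M
Check: 0.012% ionized — well under 5%, approximation valid.
pOH = 5.22, so pH = 14.00 − pOH = 8.78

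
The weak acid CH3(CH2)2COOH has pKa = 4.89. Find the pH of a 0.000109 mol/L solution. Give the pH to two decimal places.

pH = 4.50

CH3(CH2)2COOH ⇌ CH3(CH2)2COO- + H+
Ka = 10^(−4.89) = 1.29 × 10^-5
Ka = [H+]²/(0.000109 − [H+]) = 1.29 × 10^-5
Here C₀/Ka ≈ 8.45, so the small-[H+] approximation fails. Use the quadratic:
[H+] = [−1.29e-05 + √(1.29e-05² + 5.62e-09)]/2 = 3.16 × 10^-5 M
pH = −log(3.16 × 10^-5) = 4.50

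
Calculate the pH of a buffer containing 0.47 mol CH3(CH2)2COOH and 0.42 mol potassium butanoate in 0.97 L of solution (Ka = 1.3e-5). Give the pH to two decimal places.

pH = 4.84

pKa = −log(1.3 × 10^-5) = 4.886
pH = pKa + log([A⁻]/[HA]) = 4.886 + log(0.42/0.47)
pH = 4.886 + (-0.049) = 4.84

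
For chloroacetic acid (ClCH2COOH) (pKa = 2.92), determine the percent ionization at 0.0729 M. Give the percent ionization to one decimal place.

ClCH2COOH ⇌ ClCH2COO- + H+; let x = [H+] at equilibrium.
Ka = 10^(−2.92) = 1.20 × 10^-3
Solve x² + 0.0012x − 8.75e-05 = 0 → x = 8.77 × 10^-3 M
% ionization = x/C₀ × 100% = 8.77 × 10^-3/0.0729 × 100% = 12.0%

12.0%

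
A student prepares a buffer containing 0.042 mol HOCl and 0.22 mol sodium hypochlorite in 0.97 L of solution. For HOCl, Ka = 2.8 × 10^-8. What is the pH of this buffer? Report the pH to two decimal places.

pH = 8.27

pKa = −log(2.8 × 10^-8) = 7.553
pH = pKa + log([A⁻]/[HA]) = 7.553 + log(0.22/0.042)
pH = 7.553 + (+0.719) = 8.27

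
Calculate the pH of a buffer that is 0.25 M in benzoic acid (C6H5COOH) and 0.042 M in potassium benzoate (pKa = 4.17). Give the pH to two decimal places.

pH = 3.40

Henderson–Hasselbalch: pH = pKa + log([C6H5COO-]/[C6H5COOH]) = 4.17 + log(0.042/0.25)
pH = 4.17 + (-0.775) = 3.40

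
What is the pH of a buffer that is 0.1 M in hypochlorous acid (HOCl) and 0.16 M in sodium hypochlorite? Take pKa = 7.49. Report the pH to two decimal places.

Using pH = pKa + log([base]/[acid]) with [base]/[acid] = 0.16/0.1:
pH = 7.49 + (+0.204) = 7.69

pH = 7.69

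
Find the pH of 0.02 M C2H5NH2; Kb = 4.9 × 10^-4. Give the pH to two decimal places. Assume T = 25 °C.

pH = 11.46

C2H5NH2 + H2O ⇌ C2H5NH3+ + OH-
From the ICE table, Kb = x²/(0.02 − x) = 4.9 × 10^-4.
Here C₀/Kb ≈ 40.8, so the small-x approximation fails. Use the quadratic:
x = (−Kb + √(Kb² + 4·Kb·C₀))/2 = 2.90 × 10^-3 M
pOH = −log(2.90 × 10^-3) = 2.54; pH = 14.00 − 2.54 = 11.46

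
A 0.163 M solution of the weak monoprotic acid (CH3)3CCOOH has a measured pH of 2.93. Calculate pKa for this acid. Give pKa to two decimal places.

[H+] = 10^(-2.93) = 1.17 × 10^-3 M
At equilibrium [HA] = 0.163 − 1.17 × 10^-3 = 1.62 × 10^-1 M
Ka = [H+][A-]/[HA] = (1.17 × 10^-3)² / 1.62 × 10^-1 = 8.45 × 10^-6
pKa = -log(8.45 × 10^-6) = 5.07

pKa = 5.07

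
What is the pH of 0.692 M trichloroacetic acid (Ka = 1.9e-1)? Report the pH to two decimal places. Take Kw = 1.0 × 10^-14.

pH = 0.55

Cl3CCOOH ⇌ Cl3CCOO- + H+
From the ICE table, Ka = x²/(0.692 − x) = 1.9 × 10^-1.
The 5% rule fails; solving x² + Ka·x − Ka·C₀ = 0 exactly:
x = [−0.19 + √(0.19² + 0.526)]/2 = 2.80 × 10^-1 M
pH = −log(2.80 × 10^-1) = 0.55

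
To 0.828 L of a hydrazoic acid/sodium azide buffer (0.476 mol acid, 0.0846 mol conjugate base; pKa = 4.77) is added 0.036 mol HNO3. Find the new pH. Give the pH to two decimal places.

pH = 3.75

After neutralization: n(HN3) = 0.512 mol, n(N3-) = 0.0486 mol.
pH = pKa + log(n_N3-/n_HN3) = 4.77 + log(0.0486/0.512) = 4.77 + (-1.023)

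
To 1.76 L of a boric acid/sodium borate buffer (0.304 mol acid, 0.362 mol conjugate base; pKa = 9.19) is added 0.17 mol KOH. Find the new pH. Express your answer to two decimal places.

After neutralization: n(B(OH)3) = 0.134 mol, n(B(OH)4-) = 0.532 mol.
pH = pKa + log([A⁻]/[HA]) = 9.19 + log(0.532/0.134) = 9.19 +0.599

pH = 9.79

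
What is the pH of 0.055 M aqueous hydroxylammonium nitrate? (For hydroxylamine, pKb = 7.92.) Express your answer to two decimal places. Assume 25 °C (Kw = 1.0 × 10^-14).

pH = 3.67

NH3OH+ is the conjugate acid of the weak base NH2OH.
Kb = 10^(−7.92) = 1.20 × 10^-8
Ka = Kw/Kb = 1.0×10^-14 / 1.20 × 10^-8 = 8.33 × 10^-7
Ka = x²/(0.055 − x) = 8.33 × 10^-7
Since Ka ≪ C₀, x ≈ √(Ka·C₀) = 2.14 × 10^-4 M.
Check: 0.39% ionized — well under 5%, approximation valid.
pH = −log[H+] = −log(2.14 × 10^-4) = 3.67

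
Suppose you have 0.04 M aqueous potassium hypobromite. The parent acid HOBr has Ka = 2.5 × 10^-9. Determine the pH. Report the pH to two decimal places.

OBr- is the conjugate base of the weak acid HOBr.
Kb = Kw/Ka = 1.0×10^-14 / 2.5 × 10^-9 = 4.00 × 10^-6
Kb = x²/(0.04 − x) = 4.00 × 10^-6
Neglecting x in the denominator: x = √(4.00 × 10^-6 × 0.04) = 4.00 × 10^-4 M
Check: 1% ionized — well under 5%, approximation valid.
pOH = −log(4.00 × 10^-4) = 3.40; pH = 14.00 − 3.40 = 10.60

pH = 10.60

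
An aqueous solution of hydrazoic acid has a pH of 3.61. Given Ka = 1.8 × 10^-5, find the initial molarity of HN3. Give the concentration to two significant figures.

[H+] = 10^(-3.61) = 2.45 × 10^-4 M = x
Ka = x²/(C₀ − x) ⇒ C₀ = x + x²/Ka
C₀ = 2.45 × 10^-4 + (2.45 × 10^-4)²/(1.8 × 10^-5) = 3.58 × 10^-3 M

C₀ = 3.6 × 10^-3 M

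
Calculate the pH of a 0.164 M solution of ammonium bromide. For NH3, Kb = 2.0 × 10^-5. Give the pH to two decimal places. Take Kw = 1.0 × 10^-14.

NH4+ is the conjugate acid of the weak base NH3.
Ka = Kw/Kb = 1.0×10^-14 / 2.0 × 10^-5 = 5.00 × 10^-10
Ka = [H+]²/(0.164 − [H+]) = 5.00 × 10^-10
Assume [H+] ≪ 0.164: [H+] ≈ √(5.00 × 10^-10 × 0.164) = 9.06 × 10^-6 M
pH = −log[H+] = −log(9.06 × 10^-6) = 5.04

pH = 5.04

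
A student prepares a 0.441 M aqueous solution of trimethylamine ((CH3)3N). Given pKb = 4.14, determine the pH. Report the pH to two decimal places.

pH = 11.75

(CH3)3N + H2O ⇌ (CH3)3NH+ + OH-
Kb = 10^(−4.14) = 7.24 × 10^-5
Let x = [OH-] at equilibrium. Kb = x²/(0.441 − x).
Since Kb ≪ C₀, x ≈ √(Kb·C₀) = 5.65 × 10^-3 M.
(x/C₀ = 1.3% < 5%, so the approximation holds.)
pOH = 2.25, so pH = 14.00 − pOH = 11.75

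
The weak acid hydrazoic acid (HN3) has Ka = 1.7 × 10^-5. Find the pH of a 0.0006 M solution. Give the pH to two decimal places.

HN3 ⇌ N3- + H+
From the ICE table, Ka = [H+]²/(0.0006 − [H+]) = 1.7 × 10^-5.
[H+] is not negligible relative to C₀; solve [H+]² + 1.7e-05·[H+] − 1.02e-08 = 0.
[H+] = (−Ka + √(Ka² + 4·Ka·C₀))/2 = 9.29 × 10^-5 M
pH = −log(9.29 × 10^-5) = 4.03

pH = 4.03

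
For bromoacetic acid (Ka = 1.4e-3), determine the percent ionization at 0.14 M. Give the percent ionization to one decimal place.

BrCH2COOH ⇌ BrCH2COO- + H+; let x = [H+] at equilibrium.
Solve x² + 0.0014x − 0.000196 = 0 → x = 1.33 × 10^-2 M
Fraction ionized = 1.33 × 10^-2 / 0.14 = 0.0950 → 9.5%

9.5%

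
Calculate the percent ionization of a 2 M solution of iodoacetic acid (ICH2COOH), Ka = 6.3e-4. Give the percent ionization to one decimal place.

1.8%

ICH2COOH ⇌ ICH2COO- + H+; let x = [H+] at equilibrium.
x ≈ √(Ka·C₀) = √(6.3 × 10^-4 × 2) = 3.55 × 10^-2 M
Fraction ionized = 3.55 × 10^-2 / 2 = 0.0177 → 1.8%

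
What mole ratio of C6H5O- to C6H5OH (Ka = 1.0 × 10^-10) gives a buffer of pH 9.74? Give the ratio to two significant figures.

pKa = -log(1.0 × 10^-10) = 10.000
pH = pKa + log(r) ⇒ log(r) = 9.74 − 10.000 = -0.260
r = [C6H5O-]/[C6H5OH] = 10^(-0.260) = 0.55

ratio = 0.55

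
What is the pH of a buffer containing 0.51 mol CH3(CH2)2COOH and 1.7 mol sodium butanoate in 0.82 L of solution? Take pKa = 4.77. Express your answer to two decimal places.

Henderson–Hasselbalch: pH = pKa + log([CH3(CH2)2COO-]/[CH3(CH2)2COOH]) = 4.77 + log(1.7/0.51)
pH = 4.77 + (+0.523) = 5.29

pH = 5.29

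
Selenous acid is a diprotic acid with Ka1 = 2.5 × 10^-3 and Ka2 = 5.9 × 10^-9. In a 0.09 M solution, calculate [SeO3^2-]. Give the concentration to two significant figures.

First ionization gives [H+] ≈ [HSeO3-] = 1.38 × 10^-2 M.
Second step: Ka2 = [H+][SeO3^2-]/[HSeO3-] ≈ [SeO3^2-] (since [H+] ≈ [HSeO3-]).
So [SeO3^2-] ≈ Ka2.

5.9 × 10^-9 M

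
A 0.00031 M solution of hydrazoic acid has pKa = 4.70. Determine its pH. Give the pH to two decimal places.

pH = 4.16

HN3 ⇌ N3- + H+
Ka = 10^(−4.70) = 2.00 × 10^-5
From the ICE table, Ka = x²/(0.00031 − x) = 2.00 × 10^-5.
Here C₀/Ka ≈ 15.5, so the small-x approximation fails. Use the quadratic:
x = [−2e-05 + √(2e-05² + 2.48e-08)]/2 = 6.94 × 10^-5 M
pH = −log[H+] = −log(6.94 × 10^-5) = 4.16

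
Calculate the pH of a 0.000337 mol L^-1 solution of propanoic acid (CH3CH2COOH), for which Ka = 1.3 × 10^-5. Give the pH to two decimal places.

CH3CH2COOH ⇌ CH3CH2COO- + H+
From the ICE table, Ka = [H+]²/(0.000337 − [H+]) = 1.3 × 10^-5.
Here C₀/Ka ≈ 25.9, so the small-[H+] approximation fails. Use the quadratic:
[H+] = (−Ka + √(Ka² + 4·Ka·C₀))/2 = 6.00 × 10^-5 M
pH = −log[H+] = −log(6.00 × 10^-5) = 4.22

pH = 4.22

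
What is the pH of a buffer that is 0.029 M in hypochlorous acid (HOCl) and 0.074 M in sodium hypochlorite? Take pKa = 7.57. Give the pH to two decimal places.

pH = 7.98

Using pH = pKa + log([base]/[acid]) with [base]/[acid] = 0.074/0.029:
pH = 7.57 + (+0.407) = 7.98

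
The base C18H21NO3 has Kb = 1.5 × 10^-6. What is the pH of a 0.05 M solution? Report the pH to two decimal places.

pH = 10.44

C18H21NO3 + H2O ⇌ C18H22NO3+ + OH-
From the ICE table, Kb = x²/(0.05 − x) = 1.5 × 10^-6.
Since Kb ≪ C₀, x ≈ √(Kb·C₀) = 2.74 × 10^-4 M.
Check: 0.55% ionized — well under 5%, approximation valid.
pOH = 3.56, so pH = 14.00 − pOH = 10.44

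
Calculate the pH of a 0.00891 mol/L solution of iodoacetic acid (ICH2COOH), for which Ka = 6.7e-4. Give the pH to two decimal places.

pH = 2.67

ICH2COOH ⇌ ICH2COO- + H+
Ka = x²/(0.00891 − x) = 6.7 × 10^-4
x is not negligible relative to C₀; solve x² + 0.00067·x − 5.97e-06 = 0.
x = [−0.00067 + √(0.00067² + 2.39e-05)]/2 = 2.13 × 10^-3 M
pH = −log(2.13 × 10^-3) = 2.67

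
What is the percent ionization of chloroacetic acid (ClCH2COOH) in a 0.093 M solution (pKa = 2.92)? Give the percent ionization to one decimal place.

10.7%

ClCH2COOH ⇌ ClCH2COO- + H+; let x = [H+] at equilibrium.
Ka = 10^(−2.92) = 1.20 × 10^-3
Ka = x²/(C₀ − x); solving the quadratic gives x = 9.98 × 10^-3 M.
% ionization = x/C₀ × 100% = 9.98 × 10^-3/0.093 × 100% = 10.7%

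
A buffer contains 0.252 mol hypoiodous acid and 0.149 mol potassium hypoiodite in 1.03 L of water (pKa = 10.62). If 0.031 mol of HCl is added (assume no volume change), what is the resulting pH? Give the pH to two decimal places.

After neutralization: n(HOI) = 0.283 mol, n(OI-) = 0.118 mol.
pH = pKa + log([A⁻]/[HA]) = 10.62 + log(0.118/0.283) = 10.62 -0.380

pH = 10.24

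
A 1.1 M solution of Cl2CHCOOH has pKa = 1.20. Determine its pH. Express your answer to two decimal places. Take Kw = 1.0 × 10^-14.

Cl2CHCOOH ⇌ Cl2CHCOO- + H+
Ka = 10^(−1.20) = 6.31 × 10^-2
Ka = [H+]²/(1.1 − [H+]) = 6.31 × 10^-2
[H+] is not negligible relative to C₀; solve [H+]² + 0.0631·[H+] − 0.0694 = 0.
[H+] = [−0.0631 + √(0.0631² + 0.278)]/2 = 2.34 × 10^-1 M
pH = −log(2.34 × 10^-1) = 0.63

pH = 0.63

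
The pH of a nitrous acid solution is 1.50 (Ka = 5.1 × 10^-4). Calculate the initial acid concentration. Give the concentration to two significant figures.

[H+] = 10^(-1.50) = 3.16 × 10^-2 M = x
Ka = x²/(C₀ − x) ⇒ C₀ = x + x²/Ka
C₀ = 3.16 × 10^-2 + (3.16 × 10^-2)²/(5.1 × 10^-4) = 1.99 M

C₀ = 2.0 M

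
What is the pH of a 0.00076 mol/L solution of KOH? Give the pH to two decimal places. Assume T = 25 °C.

pH = 10.88

KOH is a strong base; [OH-] = 0.00076 M.
pOH = -log(0.00076) = 3.12
pH = 14.00 - 3.12 = 10.88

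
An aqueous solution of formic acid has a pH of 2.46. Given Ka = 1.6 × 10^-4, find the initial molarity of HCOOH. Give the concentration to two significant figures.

C₀ = 7.9 × 10^-2 M

[H+] = 10^(-2.46) = 3.47 × 10^-3 M = x
Ka = x²/(C₀ − x) ⇒ C₀ = x + x²/Ka
C₀ = 3.47 × 10^-3 + (3.47 × 10^-3)²/(1.6 × 10^-4) = 7.87 × 10^-2 M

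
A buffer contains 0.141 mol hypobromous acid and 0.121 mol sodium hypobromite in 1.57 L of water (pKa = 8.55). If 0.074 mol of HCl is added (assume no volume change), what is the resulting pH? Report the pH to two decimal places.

pH = 7.89

After neutralization: n(HOBr) = 0.215 mol, n(OBr-) = 0.047 mol.
pH = pKa + log(n_OBr-/n_HOBr) = 8.55 + log(0.047/0.215) = 8.55 + (-0.660)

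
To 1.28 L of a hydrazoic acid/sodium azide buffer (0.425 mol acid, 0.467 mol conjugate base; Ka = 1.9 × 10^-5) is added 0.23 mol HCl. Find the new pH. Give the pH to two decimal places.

pH = 4.28

Added H+ converts N3- to HN3: HN3 → 0.655 mol, N3- → 0.237 mol.
pKa = −log(1.9 × 10^-5) = 4.721
pH = pKa + log([A⁻]/[HA]) = 4.721 + log(0.237/0.655) = 4.721 -0.441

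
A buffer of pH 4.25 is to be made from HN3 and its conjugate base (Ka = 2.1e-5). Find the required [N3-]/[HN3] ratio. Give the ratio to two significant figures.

pKa = -log(2.1 × 10^-5) = 4.678
pH = pKa + log(r) ⇒ log(r) = 4.25 − 4.678 = -0.428
r = [N3-]/[HN3] = 10^(-0.428) = 0.373

ratio = 0.37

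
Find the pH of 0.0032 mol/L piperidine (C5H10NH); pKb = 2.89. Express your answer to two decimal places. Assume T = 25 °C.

pH = 11.17

C5H10NH + H2O ⇌ C5H10NH2+ + OH-
Kb = 10^(−2.89) = 1.29 × 10^-3
From the ICE table, Kb = [OH-]²/(0.0032 − [OH-]) = 1.29 × 10^-3.
The 5% rule fails; solving [OH-]² + Kb·[OH-] − Kb·C₀ = 0 exactly:
[OH-] = (−Kb + √(Kb² + 4·Kb·C₀))/2 = 1.49 × 10^-3 M
pOH = 2.83, so pH = 14.00 − pOH = 11.17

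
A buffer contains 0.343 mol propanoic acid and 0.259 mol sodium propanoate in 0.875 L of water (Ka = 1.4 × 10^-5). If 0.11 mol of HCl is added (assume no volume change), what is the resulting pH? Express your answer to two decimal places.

Added H+ converts CH3CH2COO- to CH3CH2COOH: CH3CH2COOH → 0.453 mol, CH3CH2COO- → 0.149 mol.
pKa = −log(1.4 × 10^-5) = 4.854
pH = pKa + log(n_CH3CH2COO-/n_CH3CH2COOH) = 4.854 + log(0.149/0.453) = 4.854 + (-0.483)

pH = 4.37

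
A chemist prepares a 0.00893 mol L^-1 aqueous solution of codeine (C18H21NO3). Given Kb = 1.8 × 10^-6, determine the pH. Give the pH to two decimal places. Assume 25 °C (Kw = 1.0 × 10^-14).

pH = 10.10

C18H21NO3 + H2O ⇌ C18H22NO3+ + OH-
From the ICE table, Kb = x²/(0.00893 − x) = 1.8 × 10^-6.
Assume x ≪ 0.00893: x ≈ √(1.8 × 10^-6 × 0.00893) = 1.27 × 10^-4 M
Check: 1.4% ionized — well under 5%, approximation valid.
pOH = 3.90, so pH = 14.00 − pOH = 10.10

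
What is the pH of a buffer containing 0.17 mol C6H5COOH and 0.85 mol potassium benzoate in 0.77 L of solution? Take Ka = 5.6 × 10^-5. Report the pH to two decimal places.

pKa = −log(5.6 × 10^-5) = 4.252
Using pH = pKa + log([base]/[acid]) with [base]/[acid] = 0.85/0.17:
pH = 4.252 + (+0.699) = 4.95

pH = 4.95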